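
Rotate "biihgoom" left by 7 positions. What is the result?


Input: "biihgoom", rotate left by 7
First 7 characters: "biihgoo"
Remaining characters: "m"
Concatenate remaining + first: "m" + "biihgoo" = "mbiihgoo"

mbiihgoo


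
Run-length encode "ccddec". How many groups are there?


Input: ccddec
Scanning for consecutive runs:
  Group 1: 'c' x 2 (positions 0-1)
  Group 2: 'd' x 2 (positions 2-3)
  Group 3: 'e' x 1 (positions 4-4)
  Group 4: 'c' x 1 (positions 5-5)
Total groups: 4

4


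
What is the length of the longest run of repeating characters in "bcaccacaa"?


Input: "bcaccacaa"
Scanning for longest run:
  Position 1 ('c'): new char, reset run to 1
  Position 2 ('a'): new char, reset run to 1
  Position 3 ('c'): new char, reset run to 1
  Position 4 ('c'): continues run of 'c', length=2
  Position 5 ('a'): new char, reset run to 1
  Position 6 ('c'): new char, reset run to 1
  Position 7 ('a'): new char, reset run to 1
  Position 8 ('a'): continues run of 'a', length=2
Longest run: 'c' with length 2

2


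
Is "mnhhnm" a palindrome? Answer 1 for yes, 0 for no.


Input: mnhhnm
Reversed: mnhhnm
  Compare pos 0 ('m') with pos 5 ('m'): match
  Compare pos 1 ('n') with pos 4 ('n'): match
  Compare pos 2 ('h') with pos 3 ('h'): match
Result: palindrome

1


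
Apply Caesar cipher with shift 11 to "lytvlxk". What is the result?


Caesar cipher: shift "lytvlxk" by 11
  'l' (pos 11) + 11 = pos 22 = 'w'
  'y' (pos 24) + 11 = pos 9 = 'j'
  't' (pos 19) + 11 = pos 4 = 'e'
  'v' (pos 21) + 11 = pos 6 = 'g'
  'l' (pos 11) + 11 = pos 22 = 'w'
  'x' (pos 23) + 11 = pos 8 = 'i'
  'k' (pos 10) + 11 = pos 21 = 'v'
Result: wjegwiv

wjegwiv


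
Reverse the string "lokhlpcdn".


Input: lokhlpcdn
Reading characters right to left:
  Position 8: 'n'
  Position 7: 'd'
  Position 6: 'c'
  Position 5: 'p'
  Position 4: 'l'
  Position 3: 'h'
  Position 2: 'k'
  Position 1: 'o'
  Position 0: 'l'
Reversed: ndcplhkol

ndcplhkol


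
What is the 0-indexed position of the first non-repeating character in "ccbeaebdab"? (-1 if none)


Input: ccbeaebdab
Character frequencies:
  'a': 2
  'b': 3
  'c': 2
  'd': 1
  'e': 2
Scanning left to right for freq == 1:
  Position 0 ('c'): freq=2, skip
  Position 1 ('c'): freq=2, skip
  Position 2 ('b'): freq=3, skip
  Position 3 ('e'): freq=2, skip
  Position 4 ('a'): freq=2, skip
  Position 5 ('e'): freq=2, skip
  Position 6 ('b'): freq=3, skip
  Position 7 ('d'): unique! => answer = 7

7


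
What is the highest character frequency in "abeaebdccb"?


Input: abeaebdccb
Character counts:
  'a': 2
  'b': 3
  'c': 2
  'd': 1
  'e': 2
Maximum frequency: 3

3


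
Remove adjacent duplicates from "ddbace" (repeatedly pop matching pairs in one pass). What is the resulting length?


Input: ddbace
Stack-based adjacent duplicate removal:
  Read 'd': push. Stack: d
  Read 'd': matches stack top 'd' => pop. Stack: (empty)
  Read 'b': push. Stack: b
  Read 'a': push. Stack: ba
  Read 'c': push. Stack: bac
  Read 'e': push. Stack: bace
Final stack: "bace" (length 4)

4


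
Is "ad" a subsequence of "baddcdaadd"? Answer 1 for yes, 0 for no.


Check if "ad" is a subsequence of "baddcdaadd"
Greedy scan:
  Position 0 ('b'): no match needed
  Position 1 ('a'): matches sub[0] = 'a'
  Position 2 ('d'): matches sub[1] = 'd'
  Position 3 ('d'): no match needed
  Position 4 ('c'): no match needed
  Position 5 ('d'): no match needed
  Position 6 ('a'): no match needed
  Position 7 ('a'): no match needed
  Position 8 ('d'): no match needed
  Position 9 ('d'): no match needed
All 2 characters matched => is a subsequence

1


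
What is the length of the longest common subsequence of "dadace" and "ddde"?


LCS of "dadace" and "ddde"
DP table:
           d    d    d    e
      0    0    0    0    0
  d   0    1    1    1    1
  a   0    1    1    1    1
  d   0    1    2    2    2
  a   0    1    2    2    2
  c   0    1    2    2    2
  e   0    1    2    2    3
LCS length = dp[6][4] = 3

3


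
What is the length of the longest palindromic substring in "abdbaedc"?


Input: "abdbaedc"
Checking substrings for palindromes:
  [0:5] "abdba" (len 5) => palindrome
  [1:4] "bdb" (len 3) => palindrome
Longest palindromic substring: "abdba" with length 5

5


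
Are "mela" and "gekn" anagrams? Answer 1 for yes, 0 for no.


Strings: "mela", "gekn"
Sorted first:  aelm
Sorted second: egkn
Differ at position 0: 'a' vs 'e' => not anagrams

0


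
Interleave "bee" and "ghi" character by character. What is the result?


Interleaving "bee" and "ghi":
  Position 0: 'b' from first, 'g' from second => "bg"
  Position 1: 'e' from first, 'h' from second => "eh"
  Position 2: 'e' from first, 'i' from second => "ei"
Result: bgehei

bgehei


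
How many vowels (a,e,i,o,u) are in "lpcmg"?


Input: lpcmg
Checking each character:
  'l' at position 0: consonant
  'p' at position 1: consonant
  'c' at position 2: consonant
  'm' at position 3: consonant
  'g' at position 4: consonant
Total vowels: 0

0


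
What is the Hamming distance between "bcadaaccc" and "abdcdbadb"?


Comparing "bcadaaccc" and "abdcdbadb" position by position:
  Position 0: 'b' vs 'a' => differ
  Position 1: 'c' vs 'b' => differ
  Position 2: 'a' vs 'd' => differ
  Position 3: 'd' vs 'c' => differ
  Position 4: 'a' vs 'd' => differ
  Position 5: 'a' vs 'b' => differ
  Position 6: 'c' vs 'a' => differ
  Position 7: 'c' vs 'd' => differ
  Position 8: 'c' vs 'b' => differ
Total differences (Hamming distance): 9

9


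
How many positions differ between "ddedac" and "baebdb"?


Comparing "ddedac" and "baebdb" position by position:
  Position 0: 'd' vs 'b' => DIFFER
  Position 1: 'd' vs 'a' => DIFFER
  Position 2: 'e' vs 'e' => same
  Position 3: 'd' vs 'b' => DIFFER
  Position 4: 'a' vs 'd' => DIFFER
  Position 5: 'c' vs 'b' => DIFFER
Positions that differ: 5

5


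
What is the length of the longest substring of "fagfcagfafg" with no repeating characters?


Input: "fagfcagfafg"
Sliding window (track last position of each char):
  Position 0 ('f'): window [0,0] length 1 -- new best
  Position 1 ('a'): window [0,1] length 2 -- new best
  Position 2 ('g'): window [0,2] length 3 -- new best
  Position 3 ('f'): repeat (last at 0), move window start to 1
  Position 3 ('f'): window [1,3] length 3
  Position 4 ('c'): window [1,4] length 4 -- new best
  Position 5 ('a'): repeat (last at 1), move window start to 2
  Position 5 ('a'): window [2,5] length 4
  Position 6 ('g'): repeat (last at 2), move window start to 3
  Position 6 ('g'): window [3,6] length 4
  Position 7 ('f'): repeat (last at 3), move window start to 4
  Position 7 ('f'): window [4,7] length 4
  Position 8 ('a'): repeat (last at 5), move window start to 6
  Position 8 ('a'): window [6,8] length 3
  Position 9 ('f'): repeat (last at 7), move window start to 8
  Position 9 ('f'): window [8,9] length 2
  Position 10 ('g'): window [8,10] length 3
Longest substring with no repeats: "agfc" with length 4

4


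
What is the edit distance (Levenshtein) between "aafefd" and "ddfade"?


Computing edit distance: "aafefd" -> "ddfade"
DP table:
           d    d    f    a    d    e
      0    1    2    3    4    5    6
  a   1    1    2    3    3    4    5
  a   2    2    2    3    3    4    5
  f   3    3    3    2    3    4    5
  e   4    4    4    3    3    4    4
  f   5    5    5    4    4    4    5
  d   6    5    5    5    5    4    5
Edit distance = dp[6][6] = 5

5


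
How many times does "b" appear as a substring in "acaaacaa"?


Searching for "b" in "acaaacaa"
Scanning each position:
  Position 0: "a" => no
  Position 1: "c" => no
  Position 2: "a" => no
  Position 3: "a" => no
  Position 4: "a" => no
  Position 5: "c" => no
  Position 6: "a" => no
  Position 7: "a" => no
Total occurrences: 0

0


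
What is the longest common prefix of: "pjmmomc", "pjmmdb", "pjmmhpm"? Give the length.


Words: pjmmomc, pjmmdb, pjmmhpm
  Position 0: all 'p' => match
  Position 1: all 'j' => match
  Position 2: all 'm' => match
  Position 3: all 'm' => match
  Position 4: ('o', 'd', 'h') => mismatch, stop
LCP = "pjmm" (length 4)

4


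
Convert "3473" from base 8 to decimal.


Input: "3473" in base 8
Positional expansion:
  Digit '3' (value 3) x 8^3 = 1536
  Digit '4' (value 4) x 8^2 = 256
  Digit '7' (value 7) x 8^1 = 56
  Digit '3' (value 3) x 8^0 = 3
Sum = 1851

1851


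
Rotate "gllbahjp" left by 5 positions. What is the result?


Input: "gllbahjp", rotate left by 5
First 5 characters: "gllba"
Remaining characters: "hjp"
Concatenate remaining + first: "hjp" + "gllba" = "hjpgllba"

hjpgllba


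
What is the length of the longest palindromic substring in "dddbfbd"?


Input: "dddbfbd"
Checking substrings for palindromes:
  [2:7] "dbfbd" (len 5) => palindrome
  [0:3] "ddd" (len 3) => palindrome
  [3:6] "bfb" (len 3) => palindrome
  [0:2] "dd" (len 2) => palindrome
  [1:3] "dd" (len 2) => palindrome
Longest palindromic substring: "dbfbd" with length 5

5


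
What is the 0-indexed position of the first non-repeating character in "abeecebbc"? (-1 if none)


Input: abeecebbc
Character frequencies:
  'a': 1
  'b': 3
  'c': 2
  'e': 3
Scanning left to right for freq == 1:
  Position 0 ('a'): unique! => answer = 0

0


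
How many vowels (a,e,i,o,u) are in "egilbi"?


Input: egilbi
Checking each character:
  'e' at position 0: vowel (running total: 1)
  'g' at position 1: consonant
  'i' at position 2: vowel (running total: 2)
  'l' at position 3: consonant
  'b' at position 4: consonant
  'i' at position 5: vowel (running total: 3)
Total vowels: 3

3


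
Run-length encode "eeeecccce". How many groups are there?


Input: eeeecccce
Scanning for consecutive runs:
  Group 1: 'e' x 4 (positions 0-3)
  Group 2: 'c' x 4 (positions 4-7)
  Group 3: 'e' x 1 (positions 8-8)
Total groups: 3

3


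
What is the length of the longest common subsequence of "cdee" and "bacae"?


LCS of "cdee" and "bacae"
DP table:
           b    a    c    a    e
      0    0    0    0    0    0
  c   0    0    0    1    1    1
  d   0    0    0    1    1    1
  e   0    0    0    1    1    2
  e   0    0    0    1    1    2
LCS length = dp[4][5] = 2

2


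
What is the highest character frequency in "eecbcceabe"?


Input: eecbcceabe
Character counts:
  'a': 1
  'b': 2
  'c': 3
  'e': 4
Maximum frequency: 4

4


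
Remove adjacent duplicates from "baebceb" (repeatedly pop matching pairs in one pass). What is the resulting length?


Input: baebceb
Stack-based adjacent duplicate removal:
  Read 'b': push. Stack: b
  Read 'a': push. Stack: ba
  Read 'e': push. Stack: bae
  Read 'b': push. Stack: baeb
  Read 'c': push. Stack: baebc
  Read 'e': push. Stack: baebce
  Read 'b': push. Stack: baebceb
Final stack: "baebceb" (length 7)

7


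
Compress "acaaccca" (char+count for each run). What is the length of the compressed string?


Input: acaaccca
Runs:
  'a' x 1 => "a1"
  'c' x 1 => "c1"
  'a' x 2 => "a2"
  'c' x 3 => "c3"
  'a' x 1 => "a1"
Compressed: "a1c1a2c3a1"
Compressed length: 10

10


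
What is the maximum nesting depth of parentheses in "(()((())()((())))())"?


Input: "(()((())()((())))())"
Tracking depth:
  Position 0 '(': depth becomes 1
  Position 1 '(': depth becomes 2
  Position 2 ')': depth becomes 1
  Position 3 '(': depth becomes 2
  Position 4 '(': depth becomes 3
  Position 5 '(': depth becomes 4
  Position 6 ')': depth becomes 3
  Position 7 ')': depth becomes 2
  Position 8 '(': depth becomes 3
  Position 9 ')': depth becomes 2
  Position 10 '(': depth becomes 3
  Position 11 '(': depth becomes 4
  Position 12 '(': depth becomes 5
  Position 13 ')': depth becomes 4
  Position 14 ')': depth becomes 3
  Position 15 ')': depth becomes 2
  Position 16 ')': depth becomes 1
  Position 17 '(': depth becomes 2
  Position 18 ')': depth becomes 1
  Position 19 ')': depth becomes 0
Maximum depth reached: 5

5


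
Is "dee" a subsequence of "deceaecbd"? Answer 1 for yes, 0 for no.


Check if "dee" is a subsequence of "deceaecbd"
Greedy scan:
  Position 0 ('d'): matches sub[0] = 'd'
  Position 1 ('e'): matches sub[1] = 'e'
  Position 2 ('c'): no match needed
  Position 3 ('e'): matches sub[2] = 'e'
  Position 4 ('a'): no match needed
  Position 5 ('e'): no match needed
  Position 6 ('c'): no match needed
  Position 7 ('b'): no match needed
  Position 8 ('d'): no match needed
All 3 characters matched => is a subsequence

1


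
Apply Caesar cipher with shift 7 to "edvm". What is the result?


Caesar cipher: shift "edvm" by 7
  'e' (pos 4) + 7 = pos 11 = 'l'
  'd' (pos 3) + 7 = pos 10 = 'k'
  'v' (pos 21) + 7 = pos 2 = 'c'
  'm' (pos 12) + 7 = pos 19 = 't'
Result: lkct

lkct


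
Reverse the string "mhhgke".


Input: mhhgke
Reading characters right to left:
  Position 5: 'e'
  Position 4: 'k'
  Position 3: 'g'
  Position 2: 'h'
  Position 1: 'h'
  Position 0: 'm'
Reversed: ekghhm

ekghhm


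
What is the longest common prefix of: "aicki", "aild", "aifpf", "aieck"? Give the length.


Words: aicki, aild, aifpf, aieck
  Position 0: all 'a' => match
  Position 1: all 'i' => match
  Position 2: ('c', 'l', 'f', 'e') => mismatch, stop
LCP = "ai" (length 2)

2


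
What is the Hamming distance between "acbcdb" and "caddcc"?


Comparing "acbcdb" and "caddcc" position by position:
  Position 0: 'a' vs 'c' => differ
  Position 1: 'c' vs 'a' => differ
  Position 2: 'b' vs 'd' => differ
  Position 3: 'c' vs 'd' => differ
  Position 4: 'd' vs 'c' => differ
  Position 5: 'b' vs 'c' => differ
Total differences (Hamming distance): 6

6


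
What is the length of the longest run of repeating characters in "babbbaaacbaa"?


Input: "babbbaaacbaa"
Scanning for longest run:
  Position 1 ('a'): new char, reset run to 1
  Position 2 ('b'): new char, reset run to 1
  Position 3 ('b'): continues run of 'b', length=2
  Position 4 ('b'): continues run of 'b', length=3
  Position 5 ('a'): new char, reset run to 1
  Position 6 ('a'): continues run of 'a', length=2
  Position 7 ('a'): continues run of 'a', length=3
  Position 8 ('c'): new char, reset run to 1
  Position 9 ('b'): new char, reset run to 1
  Position 10 ('a'): new char, reset run to 1
  Position 11 ('a'): continues run of 'a', length=2
Longest run: 'b' with length 3

3


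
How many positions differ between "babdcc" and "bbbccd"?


Comparing "babdcc" and "bbbccd" position by position:
  Position 0: 'b' vs 'b' => same
  Position 1: 'a' vs 'b' => DIFFER
  Position 2: 'b' vs 'b' => same
  Position 3: 'd' vs 'c' => DIFFER
  Position 4: 'c' vs 'c' => same
  Position 5: 'c' vs 'd' => DIFFER
Positions that differ: 3

3


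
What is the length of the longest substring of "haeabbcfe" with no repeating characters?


Input: "haeabbcfe"
Sliding window (track last position of each char):
  Position 0 ('h'): window [0,0] length 1 -- new best
  Position 1 ('a'): window [0,1] length 2 -- new best
  Position 2 ('e'): window [0,2] length 3 -- new best
  Position 3 ('a'): repeat (last at 1), move window start to 2
  Position 3 ('a'): window [2,3] length 2
  Position 4 ('b'): window [2,4] length 3
  Position 5 ('b'): repeat (last at 4), move window start to 5
  Position 5 ('b'): window [5,5] length 1
  Position 6 ('c'): window [5,6] length 2
  Position 7 ('f'): window [5,7] length 3
  Position 8 ('e'): window [5,8] length 4 -- new best
Longest substring with no repeats: "bcfe" with length 4

4


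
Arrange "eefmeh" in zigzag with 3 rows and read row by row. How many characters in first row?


Zigzag "eefmeh" into 3 rows:
Placing characters:
  'e' => row 0
  'e' => row 1
  'f' => row 2
  'm' => row 1
  'e' => row 0
  'h' => row 1
Rows:
  Row 0: "ee"
  Row 1: "emh"
  Row 2: "f"
First row length: 2

2


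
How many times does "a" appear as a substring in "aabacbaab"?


Searching for "a" in "aabacbaab"
Scanning each position:
  Position 0: "a" => MATCH
  Position 1: "a" => MATCH
  Position 2: "b" => no
  Position 3: "a" => MATCH
  Position 4: "c" => no
  Position 5: "b" => no
  Position 6: "a" => MATCH
  Position 7: "a" => MATCH
  Position 8: "b" => no
Total occurrences: 5

5


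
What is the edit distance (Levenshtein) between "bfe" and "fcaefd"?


Computing edit distance: "bfe" -> "fcaefd"
DP table:
           f    c    a    e    f    d
      0    1    2    3    4    5    6
  b   1    1    2    3    4    5    6
  f   2    1    2    3    4    4    5
  e   3    2    2    3    3    4    5
Edit distance = dp[3][6] = 5

5


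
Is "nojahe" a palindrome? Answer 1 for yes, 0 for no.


Input: nojahe
Reversed: ehajon
  Compare pos 0 ('n') with pos 5 ('e'): MISMATCH
  Compare pos 1 ('o') with pos 4 ('h'): MISMATCH
  Compare pos 2 ('j') with pos 3 ('a'): MISMATCH
Result: not a palindrome

0


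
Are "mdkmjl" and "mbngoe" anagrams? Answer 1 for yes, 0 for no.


Strings: "mdkmjl", "mbngoe"
Sorted first:  djklmm
Sorted second: begmno
Differ at position 0: 'd' vs 'b' => not anagrams

0


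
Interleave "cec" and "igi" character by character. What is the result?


Interleaving "cec" and "igi":
  Position 0: 'c' from first, 'i' from second => "ci"
  Position 1: 'e' from first, 'g' from second => "eg"
  Position 2: 'c' from first, 'i' from second => "ci"
Result: ciegci

ciegci


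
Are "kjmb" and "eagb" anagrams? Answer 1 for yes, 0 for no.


Strings: "kjmb", "eagb"
Sorted first:  bjkm
Sorted second: abeg
Differ at position 0: 'b' vs 'a' => not anagrams

0


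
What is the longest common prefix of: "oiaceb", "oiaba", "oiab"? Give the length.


Words: oiaceb, oiaba, oiab
  Position 0: all 'o' => match
  Position 1: all 'i' => match
  Position 2: all 'a' => match
  Position 3: ('c', 'b', 'b') => mismatch, stop
LCP = "oia" (length 3)

3


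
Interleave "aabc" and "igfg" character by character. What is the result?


Interleaving "aabc" and "igfg":
  Position 0: 'a' from first, 'i' from second => "ai"
  Position 1: 'a' from first, 'g' from second => "ag"
  Position 2: 'b' from first, 'f' from second => "bf"
  Position 3: 'c' from first, 'g' from second => "cg"
Result: aiagbfcg

aiagbfcg


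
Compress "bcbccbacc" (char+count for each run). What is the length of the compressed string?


Input: bcbccbacc
Runs:
  'b' x 1 => "b1"
  'c' x 1 => "c1"
  'b' x 1 => "b1"
  'c' x 2 => "c2"
  'b' x 1 => "b1"
  'a' x 1 => "a1"
  'c' x 2 => "c2"
Compressed: "b1c1b1c2b1a1c2"
Compressed length: 14

14


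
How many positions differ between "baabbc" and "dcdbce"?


Comparing "baabbc" and "dcdbce" position by position:
  Position 0: 'b' vs 'd' => DIFFER
  Position 1: 'a' vs 'c' => DIFFER
  Position 2: 'a' vs 'd' => DIFFER
  Position 3: 'b' vs 'b' => same
  Position 4: 'b' vs 'c' => DIFFER
  Position 5: 'c' vs 'e' => DIFFER
Positions that differ: 5

5


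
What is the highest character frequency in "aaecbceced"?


Input: aaecbceced
Character counts:
  'a': 2
  'b': 1
  'c': 3
  'd': 1
  'e': 3
Maximum frequency: 3

3


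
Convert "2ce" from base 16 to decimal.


Input: "2ce" in base 16
Positional expansion:
  Digit '2' (value 2) x 16^2 = 512
  Digit 'c' (value 12) x 16^1 = 192
  Digit 'e' (value 14) x 16^0 = 14
Sum = 718

718


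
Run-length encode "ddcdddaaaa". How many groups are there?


Input: ddcdddaaaa
Scanning for consecutive runs:
  Group 1: 'd' x 2 (positions 0-1)
  Group 2: 'c' x 1 (positions 2-2)
  Group 3: 'd' x 3 (positions 3-5)
  Group 4: 'a' x 4 (positions 6-9)
Total groups: 4

4


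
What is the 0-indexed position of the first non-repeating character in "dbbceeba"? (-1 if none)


Input: dbbceeba
Character frequencies:
  'a': 1
  'b': 3
  'c': 1
  'd': 1
  'e': 2
Scanning left to right for freq == 1:
  Position 0 ('d'): unique! => answer = 0

0


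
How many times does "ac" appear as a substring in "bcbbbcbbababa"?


Searching for "ac" in "bcbbbcbbababa"
Scanning each position:
  Position 0: "bc" => no
  Position 1: "cb" => no
  Position 2: "bb" => no
  Position 3: "bb" => no
  Position 4: "bc" => no
  Position 5: "cb" => no
  Position 6: "bb" => no
  Position 7: "ba" => no
  Position 8: "ab" => no
  Position 9: "ba" => no
  Position 10: "ab" => no
  Position 11: "ba" => no
Total occurrences: 0

0


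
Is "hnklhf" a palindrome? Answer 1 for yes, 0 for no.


Input: hnklhf
Reversed: fhlknh
  Compare pos 0 ('h') with pos 5 ('f'): MISMATCH
  Compare pos 1 ('n') with pos 4 ('h'): MISMATCH
  Compare pos 2 ('k') with pos 3 ('l'): MISMATCH
Result: not a palindrome

0


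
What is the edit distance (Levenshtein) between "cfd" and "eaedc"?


Computing edit distance: "cfd" -> "eaedc"
DP table:
           e    a    e    d    c
      0    1    2    3    4    5
  c   1    1    2    3    4    4
  f   2    2    2    3    4    5
  d   3    3    3    3    3    4
Edit distance = dp[3][5] = 4

4


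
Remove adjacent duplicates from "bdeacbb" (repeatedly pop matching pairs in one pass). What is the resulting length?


Input: bdeacbb
Stack-based adjacent duplicate removal:
  Read 'b': push. Stack: b
  Read 'd': push. Stack: bd
  Read 'e': push. Stack: bde
  Read 'a': push. Stack: bdea
  Read 'c': push. Stack: bdeac
  Read 'b': push. Stack: bdeacb
  Read 'b': matches stack top 'b' => pop. Stack: bdeac
Final stack: "bdeac" (length 5)

5


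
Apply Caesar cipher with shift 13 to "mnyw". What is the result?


Caesar cipher: shift "mnyw" by 13
  'm' (pos 12) + 13 = pos 25 = 'z'
  'n' (pos 13) + 13 = pos 0 = 'a'
  'y' (pos 24) + 13 = pos 11 = 'l'
  'w' (pos 22) + 13 = pos 9 = 'j'
Result: zalj

zalj


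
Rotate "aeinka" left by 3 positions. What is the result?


Input: "aeinka", rotate left by 3
First 3 characters: "aei"
Remaining characters: "nka"
Concatenate remaining + first: "nka" + "aei" = "nkaaei"

nkaaei


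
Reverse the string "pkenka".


Input: pkenka
Reading characters right to left:
  Position 5: 'a'
  Position 4: 'k'
  Position 3: 'n'
  Position 2: 'e'
  Position 1: 'k'
  Position 0: 'p'
Reversed: aknekp

aknekp


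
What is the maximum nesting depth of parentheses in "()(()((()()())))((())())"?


Input: "()(()((()()())))((())())"
Tracking depth:
  Position 0 '(': depth becomes 1
  Position 1 ')': depth becomes 0
  Position 2 '(': depth becomes 1
  Position 3 '(': depth becomes 2
  Position 4 ')': depth becomes 1
  Position 5 '(': depth becomes 2
  Position 6 '(': depth becomes 3
  Position 7 '(': depth becomes 4
  Position 8 ')': depth becomes 3
  Position 9 '(': depth becomes 4
  Position 10 ')': depth becomes 3
  Position 11 '(': depth becomes 4
  Position 12 ')': depth becomes 3
  Position 13 ')': depth becomes 2
  Position 14 ')': depth becomes 1
  Position 15 ')': depth becomes 0
  Position 16 '(': depth becomes 1
  Position 17 '(': depth becomes 2
  Position 18 '(': depth becomes 3
  Position 19 ')': depth becomes 2
  Position 20 ')': depth becomes 1
  Position 21 '(': depth becomes 2
  Position 22 ')': depth becomes 1
  Position 23 ')': depth becomes 0
Maximum depth reached: 4

4


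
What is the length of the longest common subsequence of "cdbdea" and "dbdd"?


LCS of "cdbdea" and "dbdd"
DP table:
           d    b    d    d
      0    0    0    0    0
  c   0    0    0    0    0
  d   0    1    1    1    1
  b   0    1    2    2    2
  d   0    1    2    3    3
  e   0    1    2    3    3
  a   0    1    2    3    3
LCS length = dp[6][4] = 3

3


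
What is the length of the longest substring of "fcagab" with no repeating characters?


Input: "fcagab"
Sliding window (track last position of each char):
  Position 0 ('f'): window [0,0] length 1 -- new best
  Position 1 ('c'): window [0,1] length 2 -- new best
  Position 2 ('a'): window [0,2] length 3 -- new best
  Position 3 ('g'): window [0,3] length 4 -- new best
  Position 4 ('a'): repeat (last at 2), move window start to 3
  Position 4 ('a'): window [3,4] length 2
  Position 5 ('b'): window [3,5] length 3
Longest substring with no repeats: "fcag" with length 4

4


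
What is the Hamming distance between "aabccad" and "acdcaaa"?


Comparing "aabccad" and "acdcaaa" position by position:
  Position 0: 'a' vs 'a' => same
  Position 1: 'a' vs 'c' => differ
  Position 2: 'b' vs 'd' => differ
  Position 3: 'c' vs 'c' => same
  Position 4: 'c' vs 'a' => differ
  Position 5: 'a' vs 'a' => same
  Position 6: 'd' vs 'a' => differ
Total differences (Hamming distance): 4

4


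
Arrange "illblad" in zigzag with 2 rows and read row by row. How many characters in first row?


Zigzag "illblad" into 2 rows:
Placing characters:
  'i' => row 0
  'l' => row 1
  'l' => row 0
  'b' => row 1
  'l' => row 0
  'a' => row 1
  'd' => row 0
Rows:
  Row 0: "illd"
  Row 1: "lba"
First row length: 4

4


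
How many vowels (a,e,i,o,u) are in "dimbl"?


Input: dimbl
Checking each character:
  'd' at position 0: consonant
  'i' at position 1: vowel (running total: 1)
  'm' at position 2: consonant
  'b' at position 3: consonant
  'l' at position 4: consonant
Total vowels: 1

1


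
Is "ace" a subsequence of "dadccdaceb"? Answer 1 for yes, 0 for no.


Check if "ace" is a subsequence of "dadccdaceb"
Greedy scan:
  Position 0 ('d'): no match needed
  Position 1 ('a'): matches sub[0] = 'a'
  Position 2 ('d'): no match needed
  Position 3 ('c'): matches sub[1] = 'c'
  Position 4 ('c'): no match needed
  Position 5 ('d'): no match needed
  Position 6 ('a'): no match needed
  Position 7 ('c'): no match needed
  Position 8 ('e'): matches sub[2] = 'e'
  Position 9 ('b'): no match needed
All 3 characters matched => is a subsequence

1


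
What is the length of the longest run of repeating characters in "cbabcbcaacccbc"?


Input: "cbabcbcaacccbc"
Scanning for longest run:
  Position 1 ('b'): new char, reset run to 1
  Position 2 ('a'): new char, reset run to 1
  Position 3 ('b'): new char, reset run to 1
  Position 4 ('c'): new char, reset run to 1
  Position 5 ('b'): new char, reset run to 1
  Position 6 ('c'): new char, reset run to 1
  Position 7 ('a'): new char, reset run to 1
  Position 8 ('a'): continues run of 'a', length=2
  Position 9 ('c'): new char, reset run to 1
  Position 10 ('c'): continues run of 'c', length=2
  Position 11 ('c'): continues run of 'c', length=3
  Position 12 ('b'): new char, reset run to 1
  Position 13 ('c'): new char, reset run to 1
Longest run: 'c' with length 3

3


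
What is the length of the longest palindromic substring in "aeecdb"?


Input: "aeecdb"
Checking substrings for palindromes:
  [1:3] "ee" (len 2) => palindrome
Longest palindromic substring: "ee" with length 2

2


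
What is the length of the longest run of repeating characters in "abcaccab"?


Input: "abcaccab"
Scanning for longest run:
  Position 1 ('b'): new char, reset run to 1
  Position 2 ('c'): new char, reset run to 1
  Position 3 ('a'): new char, reset run to 1
  Position 4 ('c'): new char, reset run to 1
  Position 5 ('c'): continues run of 'c', length=2
  Position 6 ('a'): new char, reset run to 1
  Position 7 ('b'): new char, reset run to 1
Longest run: 'c' with length 2

2


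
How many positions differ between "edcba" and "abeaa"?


Comparing "edcba" and "abeaa" position by position:
  Position 0: 'e' vs 'a' => DIFFER
  Position 1: 'd' vs 'b' => DIFFER
  Position 2: 'c' vs 'e' => DIFFER
  Position 3: 'b' vs 'a' => DIFFER
  Position 4: 'a' vs 'a' => same
Positions that differ: 4

4


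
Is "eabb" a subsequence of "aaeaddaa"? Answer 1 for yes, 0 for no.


Check if "eabb" is a subsequence of "aaeaddaa"
Greedy scan:
  Position 0 ('a'): no match needed
  Position 1 ('a'): no match needed
  Position 2 ('e'): matches sub[0] = 'e'
  Position 3 ('a'): matches sub[1] = 'a'
  Position 4 ('d'): no match needed
  Position 5 ('d'): no match needed
  Position 6 ('a'): no match needed
  Position 7 ('a'): no match needed
Only matched 2/4 characters => not a subsequence

0


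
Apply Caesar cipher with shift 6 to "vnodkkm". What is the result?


Caesar cipher: shift "vnodkkm" by 6
  'v' (pos 21) + 6 = pos 1 = 'b'
  'n' (pos 13) + 6 = pos 19 = 't'
  'o' (pos 14) + 6 = pos 20 = 'u'
  'd' (pos 3) + 6 = pos 9 = 'j'
  'k' (pos 10) + 6 = pos 16 = 'q'
  'k' (pos 10) + 6 = pos 16 = 'q'
  'm' (pos 12) + 6 = pos 18 = 's'
Result: btujqqs

btujqqs


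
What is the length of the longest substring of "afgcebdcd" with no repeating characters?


Input: "afgcebdcd"
Sliding window (track last position of each char):
  Position 0 ('a'): window [0,0] length 1 -- new best
  Position 1 ('f'): window [0,1] length 2 -- new best
  Position 2 ('g'): window [0,2] length 3 -- new best
  Position 3 ('c'): window [0,3] length 4 -- new best
  Position 4 ('e'): window [0,4] length 5 -- new best
  Position 5 ('b'): window [0,5] length 6 -- new best
  Position 6 ('d'): window [0,6] length 7 -- new best
  Position 7 ('c'): repeat (last at 3), move window start to 4
  Position 7 ('c'): window [4,7] length 4
  Position 8 ('d'): repeat (last at 6), move window start to 7
  Position 8 ('d'): window [7,8] length 2
Longest substring with no repeats: "afgcebd" with length 7

7


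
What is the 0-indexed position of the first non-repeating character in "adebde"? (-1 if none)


Input: adebde
Character frequencies:
  'a': 1
  'b': 1
  'd': 2
  'e': 2
Scanning left to right for freq == 1:
  Position 0 ('a'): unique! => answer = 0

0


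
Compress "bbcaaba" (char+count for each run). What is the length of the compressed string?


Input: bbcaaba
Runs:
  'b' x 2 => "b2"
  'c' x 1 => "c1"
  'a' x 2 => "a2"
  'b' x 1 => "b1"
  'a' x 1 => "a1"
Compressed: "b2c1a2b1a1"
Compressed length: 10

10


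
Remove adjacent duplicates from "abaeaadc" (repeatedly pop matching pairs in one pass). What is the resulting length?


Input: abaeaadc
Stack-based adjacent duplicate removal:
  Read 'a': push. Stack: a
  Read 'b': push. Stack: ab
  Read 'a': push. Stack: aba
  Read 'e': push. Stack: abae
  Read 'a': push. Stack: abaea
  Read 'a': matches stack top 'a' => pop. Stack: abae
  Read 'd': push. Stack: abaed
  Read 'c': push. Stack: abaedc
Final stack: "abaedc" (length 6)

6


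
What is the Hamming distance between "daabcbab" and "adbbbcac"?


Comparing "daabcbab" and "adbbbcac" position by position:
  Position 0: 'd' vs 'a' => differ
  Position 1: 'a' vs 'd' => differ
  Position 2: 'a' vs 'b' => differ
  Position 3: 'b' vs 'b' => same
  Position 4: 'c' vs 'b' => differ
  Position 5: 'b' vs 'c' => differ
  Position 6: 'a' vs 'a' => same
  Position 7: 'b' vs 'c' => differ
Total differences (Hamming distance): 6

6


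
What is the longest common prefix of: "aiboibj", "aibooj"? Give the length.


Words: aiboibj, aibooj
  Position 0: all 'a' => match
  Position 1: all 'i' => match
  Position 2: all 'b' => match
  Position 3: all 'o' => match
  Position 4: ('i', 'o') => mismatch, stop
LCP = "aibo" (length 4)

4


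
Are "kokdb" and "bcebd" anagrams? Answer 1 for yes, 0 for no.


Strings: "kokdb", "bcebd"
Sorted first:  bdkko
Sorted second: bbcde
Differ at position 1: 'd' vs 'b' => not anagrams

0


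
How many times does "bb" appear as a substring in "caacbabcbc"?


Searching for "bb" in "caacbabcbc"
Scanning each position:
  Position 0: "ca" => no
  Position 1: "aa" => no
  Position 2: "ac" => no
  Position 3: "cb" => no
  Position 4: "ba" => no
  Position 5: "ab" => no
  Position 6: "bc" => no
  Position 7: "cb" => no
  Position 8: "bc" => no
Total occurrences: 0

0


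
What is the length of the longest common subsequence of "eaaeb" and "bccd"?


LCS of "eaaeb" and "bccd"
DP table:
           b    c    c    d
      0    0    0    0    0
  e   0    0    0    0    0
  a   0    0    0    0    0
  a   0    0    0    0    0
  e   0    0    0    0    0
  b   0    1    1    1    1
LCS length = dp[5][4] = 1

1


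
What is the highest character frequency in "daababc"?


Input: daababc
Character counts:
  'a': 3
  'b': 2
  'c': 1
  'd': 1
Maximum frequency: 3

3


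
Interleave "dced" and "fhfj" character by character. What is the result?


Interleaving "dced" and "fhfj":
  Position 0: 'd' from first, 'f' from second => "df"
  Position 1: 'c' from first, 'h' from second => "ch"
  Position 2: 'e' from first, 'f' from second => "ef"
  Position 3: 'd' from first, 'j' from second => "dj"
Result: dfchefdj

dfchefdj


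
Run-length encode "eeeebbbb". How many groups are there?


Input: eeeebbbb
Scanning for consecutive runs:
  Group 1: 'e' x 4 (positions 0-3)
  Group 2: 'b' x 4 (positions 4-7)
Total groups: 2

2


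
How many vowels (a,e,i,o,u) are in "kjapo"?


Input: kjapo
Checking each character:
  'k' at position 0: consonant
  'j' at position 1: consonant
  'a' at position 2: vowel (running total: 1)
  'p' at position 3: consonant
  'o' at position 4: vowel (running total: 2)
Total vowels: 2

2


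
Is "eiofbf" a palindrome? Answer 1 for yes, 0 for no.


Input: eiofbf
Reversed: fbfoie
  Compare pos 0 ('e') with pos 5 ('f'): MISMATCH
  Compare pos 1 ('i') with pos 4 ('b'): MISMATCH
  Compare pos 2 ('o') with pos 3 ('f'): MISMATCH
Result: not a palindrome

0


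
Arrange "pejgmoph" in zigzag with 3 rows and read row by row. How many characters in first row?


Zigzag "pejgmoph" into 3 rows:
Placing characters:
  'p' => row 0
  'e' => row 1
  'j' => row 2
  'g' => row 1
  'm' => row 0
  'o' => row 1
  'p' => row 2
  'h' => row 1
Rows:
  Row 0: "pm"
  Row 1: "egoh"
  Row 2: "jp"
First row length: 2

2


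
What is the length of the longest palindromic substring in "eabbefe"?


Input: "eabbefe"
Checking substrings for palindromes:
  [4:7] "efe" (len 3) => palindrome
  [2:4] "bb" (len 2) => palindrome
Longest palindromic substring: "efe" with length 3

3


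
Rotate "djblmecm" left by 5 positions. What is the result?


Input: "djblmecm", rotate left by 5
First 5 characters: "djblm"
Remaining characters: "ecm"
Concatenate remaining + first: "ecm" + "djblm" = "ecmdjblm"

ecmdjblm


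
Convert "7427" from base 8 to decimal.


Input: "7427" in base 8
Positional expansion:
  Digit '7' (value 7) x 8^3 = 3584
  Digit '4' (value 4) x 8^2 = 256
  Digit '2' (value 2) x 8^1 = 16
  Digit '7' (value 7) x 8^0 = 7
Sum = 3863

3863


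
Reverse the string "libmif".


Input: libmif
Reading characters right to left:
  Position 5: 'f'
  Position 4: 'i'
  Position 3: 'm'
  Position 2: 'b'
  Position 1: 'i'
  Position 0: 'l'
Reversed: fimbil

fimbil


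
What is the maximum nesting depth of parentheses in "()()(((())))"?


Input: "()()(((())))"
Tracking depth:
  Position 0 '(': depth becomes 1
  Position 1 ')': depth becomes 0
  Position 2 '(': depth becomes 1
  Position 3 ')': depth becomes 0
  Position 4 '(': depth becomes 1
  Position 5 '(': depth becomes 2
  Position 6 '(': depth becomes 3
  Position 7 '(': depth becomes 4
  Position 8 ')': depth becomes 3
  Position 9 ')': depth becomes 2
  Position 10 ')': depth becomes 1
  Position 11 ')': depth becomes 0
Maximum depth reached: 4

4


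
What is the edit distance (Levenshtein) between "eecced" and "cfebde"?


Computing edit distance: "eecced" -> "cfebde"
DP table:
           c    f    e    b    d    e
      0    1    2    3    4    5    6
  e   1    1    2    2    3    4    5
  e   2    2    2    2    3    4    4
  c   3    2    3    3    3    4    5
  c   4    3    3    4    4    4    5
  e   5    4    4    3    4    5    4
  d   6    5    5    4    4    4    5
Edit distance = dp[6][6] = 5

5


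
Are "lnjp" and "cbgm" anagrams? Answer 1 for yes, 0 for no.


Strings: "lnjp", "cbgm"
Sorted first:  jlnp
Sorted second: bcgm
Differ at position 0: 'j' vs 'b' => not anagrams

0


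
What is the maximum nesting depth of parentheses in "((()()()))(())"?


Input: "((()()()))(())"
Tracking depth:
  Position 0 '(': depth becomes 1
  Position 1 '(': depth becomes 2
  Position 2 '(': depth becomes 3
  Position 3 ')': depth becomes 2
  Position 4 '(': depth becomes 3
  Position 5 ')': depth becomes 2
  Position 6 '(': depth becomes 3
  Position 7 ')': depth becomes 2
  Position 8 ')': depth becomes 1
  Position 9 ')': depth becomes 0
  Position 10 '(': depth becomes 1
  Position 11 '(': depth becomes 2
  Position 12 ')': depth becomes 1
  Position 13 ')': depth becomes 0
Maximum depth reached: 3

3


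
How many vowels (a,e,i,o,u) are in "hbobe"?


Input: hbobe
Checking each character:
  'h' at position 0: consonant
  'b' at position 1: consonant
  'o' at position 2: vowel (running total: 1)
  'b' at position 3: consonant
  'e' at position 4: vowel (running total: 2)
Total vowels: 2

2


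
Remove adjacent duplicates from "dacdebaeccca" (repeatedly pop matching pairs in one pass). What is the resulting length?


Input: dacdebaeccca
Stack-based adjacent duplicate removal:
  Read 'd': push. Stack: d
  Read 'a': push. Stack: da
  Read 'c': push. Stack: dac
  Read 'd': push. Stack: dacd
  Read 'e': push. Stack: dacde
  Read 'b': push. Stack: dacdeb
  Read 'a': push. Stack: dacdeba
  Read 'e': push. Stack: dacdebae
  Read 'c': push. Stack: dacdebaec
  Read 'c': matches stack top 'c' => pop. Stack: dacdebae
  Read 'c': push. Stack: dacdebaec
  Read 'a': push. Stack: dacdebaeca
Final stack: "dacdebaeca" (length 10)

10


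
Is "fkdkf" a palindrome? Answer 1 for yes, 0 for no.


Input: fkdkf
Reversed: fkdkf
  Compare pos 0 ('f') with pos 4 ('f'): match
  Compare pos 1 ('k') with pos 3 ('k'): match
Result: palindrome

1


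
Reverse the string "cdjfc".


Input: cdjfc
Reading characters right to left:
  Position 4: 'c'
  Position 3: 'f'
  Position 2: 'j'
  Position 1: 'd'
  Position 0: 'c'
Reversed: cfjdc

cfjdc


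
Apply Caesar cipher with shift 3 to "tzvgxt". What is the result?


Caesar cipher: shift "tzvgxt" by 3
  't' (pos 19) + 3 = pos 22 = 'w'
  'z' (pos 25) + 3 = pos 2 = 'c'
  'v' (pos 21) + 3 = pos 24 = 'y'
  'g' (pos 6) + 3 = pos 9 = 'j'
  'x' (pos 23) + 3 = pos 0 = 'a'
  't' (pos 19) + 3 = pos 22 = 'w'
Result: wcyjaw

wcyjaw


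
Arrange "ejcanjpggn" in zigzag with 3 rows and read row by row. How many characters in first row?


Zigzag "ejcanjpggn" into 3 rows:
Placing characters:
  'e' => row 0
  'j' => row 1
  'c' => row 2
  'a' => row 1
  'n' => row 0
  'j' => row 1
  'p' => row 2
  'g' => row 1
  'g' => row 0
  'n' => row 1
Rows:
  Row 0: "eng"
  Row 1: "jajgn"
  Row 2: "cp"
First row length: 3

3


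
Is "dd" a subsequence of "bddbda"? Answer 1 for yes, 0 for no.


Check if "dd" is a subsequence of "bddbda"
Greedy scan:
  Position 0 ('b'): no match needed
  Position 1 ('d'): matches sub[0] = 'd'
  Position 2 ('d'): matches sub[1] = 'd'
  Position 3 ('b'): no match needed
  Position 4 ('d'): no match needed
  Position 5 ('a'): no match needed
All 2 characters matched => is a subsequence

1


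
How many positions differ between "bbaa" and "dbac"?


Comparing "bbaa" and "dbac" position by position:
  Position 0: 'b' vs 'd' => DIFFER
  Position 1: 'b' vs 'b' => same
  Position 2: 'a' vs 'a' => same
  Position 3: 'a' vs 'c' => DIFFER
Positions that differ: 2

2


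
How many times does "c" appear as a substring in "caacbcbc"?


Searching for "c" in "caacbcbc"
Scanning each position:
  Position 0: "c" => MATCH
  Position 1: "a" => no
  Position 2: "a" => no
  Position 3: "c" => MATCH
  Position 4: "b" => no
  Position 5: "c" => MATCH
  Position 6: "b" => no
  Position 7: "c" => MATCH
Total occurrences: 4

4


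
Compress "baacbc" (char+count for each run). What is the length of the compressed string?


Input: baacbc
Runs:
  'b' x 1 => "b1"
  'a' x 2 => "a2"
  'c' x 1 => "c1"
  'b' x 1 => "b1"
  'c' x 1 => "c1"
Compressed: "b1a2c1b1c1"
Compressed length: 10

10


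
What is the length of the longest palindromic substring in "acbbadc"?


Input: "acbbadc"
Checking substrings for palindromes:
  [2:4] "bb" (len 2) => palindrome
Longest palindromic substring: "bb" with length 2

2


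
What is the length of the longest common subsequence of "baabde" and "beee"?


LCS of "baabde" and "beee"
DP table:
           b    e    e    e
      0    0    0    0    0
  b   0    1    1    1    1
  a   0    1    1    1    1
  a   0    1    1    1    1
  b   0    1    1    1    1
  d   0    1    1    1    1
  e   0    1    2    2    2
LCS length = dp[6][4] = 2

2
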